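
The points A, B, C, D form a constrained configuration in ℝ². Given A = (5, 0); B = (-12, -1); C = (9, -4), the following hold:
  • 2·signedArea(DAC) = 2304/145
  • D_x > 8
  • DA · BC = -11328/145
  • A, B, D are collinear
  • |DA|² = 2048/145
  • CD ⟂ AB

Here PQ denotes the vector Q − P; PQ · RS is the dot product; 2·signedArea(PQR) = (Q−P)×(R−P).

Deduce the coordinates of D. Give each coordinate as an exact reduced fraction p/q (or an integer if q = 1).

1. D_x = 1269/145  [A, B, D are collinear ∩ CD ⟂ AB]
2. D_y = 32/145  [A, B, D are collinear ∩ CD ⟂ AB]
   → D = (1269/145, 32/145)

D = (1269/145, 32/145)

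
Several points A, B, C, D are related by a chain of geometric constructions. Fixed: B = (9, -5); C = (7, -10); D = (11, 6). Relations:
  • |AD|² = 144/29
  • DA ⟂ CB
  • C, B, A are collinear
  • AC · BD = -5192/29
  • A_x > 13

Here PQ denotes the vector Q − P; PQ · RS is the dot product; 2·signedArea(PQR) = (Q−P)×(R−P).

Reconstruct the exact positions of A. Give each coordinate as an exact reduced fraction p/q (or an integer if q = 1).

1. A_x = 379/29  [C, B, A are collinear ∩ DA ⟂ CB]
2. A_y = 150/29  [C, B, A are collinear ∩ DA ⟂ CB]
   → A = (379/29, 150/29)

A = (379/29, 150/29)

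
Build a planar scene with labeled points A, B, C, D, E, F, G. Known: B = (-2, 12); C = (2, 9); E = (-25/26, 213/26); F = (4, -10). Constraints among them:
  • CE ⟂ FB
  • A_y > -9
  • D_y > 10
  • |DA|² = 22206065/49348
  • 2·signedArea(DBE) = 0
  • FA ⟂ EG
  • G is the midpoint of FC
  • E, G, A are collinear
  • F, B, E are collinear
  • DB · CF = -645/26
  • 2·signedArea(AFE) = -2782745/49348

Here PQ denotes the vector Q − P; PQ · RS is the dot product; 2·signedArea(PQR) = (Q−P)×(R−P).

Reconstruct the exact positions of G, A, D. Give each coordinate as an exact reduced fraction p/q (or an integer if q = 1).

A = (83361/12337, -215737/24674)
D = (-43/26, 279/26)
G = (3, -1/2)

1. G_x = 3  [G is the midpoint of FC]
2. G_y = -1/2  [G is the midpoint of FC]
   → G = (3, -1/2)
3. A_x = 83361/12337  [E, G, A are collinear ∩ FA ⟂ EG]
4. A_y = -215737/24674  [E, G, A are collinear ∩ FA ⟂ EG]
   → A = (83361/12337, -215737/24674)
5. D_x = -43/26  [2·signedArea(DBE) = 0 ∩ DB · CF = -645/26]
6. D_y = 279/26  [2·signedArea(DBE) = 0 ∩ DB · CF = -645/26]
   → D = (-43/26, 279/26)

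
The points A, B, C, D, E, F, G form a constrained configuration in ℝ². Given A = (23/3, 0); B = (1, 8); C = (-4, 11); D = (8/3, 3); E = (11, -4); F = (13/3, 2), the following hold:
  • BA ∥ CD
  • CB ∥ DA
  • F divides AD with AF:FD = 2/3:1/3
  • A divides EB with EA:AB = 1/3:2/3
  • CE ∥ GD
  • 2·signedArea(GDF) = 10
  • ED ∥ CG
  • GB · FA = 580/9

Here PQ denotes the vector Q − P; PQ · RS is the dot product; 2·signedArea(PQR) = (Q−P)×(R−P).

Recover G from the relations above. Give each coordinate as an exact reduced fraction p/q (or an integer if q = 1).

G = (-37/3, 18)

1. G_x = -37/3  [CE ∥ GD ∩ ED ∥ CG]
2. G_y = 18  [CE ∥ GD ∩ ED ∥ CG]
   → G = (-37/3, 18)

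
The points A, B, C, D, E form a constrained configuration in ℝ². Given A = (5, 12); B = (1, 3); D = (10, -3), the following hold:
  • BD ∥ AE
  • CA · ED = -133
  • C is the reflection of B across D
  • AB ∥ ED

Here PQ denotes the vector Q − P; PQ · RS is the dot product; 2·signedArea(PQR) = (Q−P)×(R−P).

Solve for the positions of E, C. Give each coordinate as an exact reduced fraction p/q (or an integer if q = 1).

C = (19, -9)
E = (14, 6)

1. E_x = 14  [AB ∥ ED ∩ BD ∥ AE]
2. E_y = 6  [AB ∥ ED ∩ BD ∥ AE]
   → E = (14, 6)
3. C_x = 19  [C is the reflection of B across D]
4. C_y = -9  [C is the reflection of B across D]
   → C = (19, -9)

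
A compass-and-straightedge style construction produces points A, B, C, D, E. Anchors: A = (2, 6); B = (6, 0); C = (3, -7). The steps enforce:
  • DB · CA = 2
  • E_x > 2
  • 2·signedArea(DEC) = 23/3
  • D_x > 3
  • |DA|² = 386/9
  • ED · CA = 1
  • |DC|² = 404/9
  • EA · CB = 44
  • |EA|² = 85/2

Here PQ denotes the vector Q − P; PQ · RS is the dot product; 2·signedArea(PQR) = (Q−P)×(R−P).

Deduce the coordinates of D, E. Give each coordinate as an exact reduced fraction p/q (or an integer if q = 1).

D = (11/3, -1/3)
E = (5/2, -1/2)

1. D_x = 11/3  [line 1·x + -13·y + -8 = 0 ∩ |DC|² = 404/9]
2. D_y = -1/3  [line 1·x + -13·y + -8 = 0 ∩ |DC|² = 404/9]
   → D = (11/3, -1/3)
3. E_x = 5/2  [2·signedArea(DEC) = 23/3 ∩ EA · CB = 44]
4. E_y = -1/2  [2·signedArea(DEC) = 23/3 ∩ EA · CB = 44]
   → E = (5/2, -1/2)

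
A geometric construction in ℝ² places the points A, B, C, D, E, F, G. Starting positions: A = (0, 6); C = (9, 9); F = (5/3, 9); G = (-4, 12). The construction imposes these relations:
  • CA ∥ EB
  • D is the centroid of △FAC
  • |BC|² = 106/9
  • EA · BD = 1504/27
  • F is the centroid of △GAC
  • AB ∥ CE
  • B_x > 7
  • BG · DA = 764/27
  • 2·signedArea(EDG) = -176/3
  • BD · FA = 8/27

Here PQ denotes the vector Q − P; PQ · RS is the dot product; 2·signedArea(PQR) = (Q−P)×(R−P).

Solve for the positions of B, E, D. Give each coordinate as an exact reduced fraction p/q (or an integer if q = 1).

1. D_x = 32/9  [D is the centroid of △FAC]
2. D_y = 8  [D is the centroid of △FAC]
   → D = (32/9, 8)
3. B_x = 22/3  [BD · FA = 8/27 ∩ BG · DA = 764/27]
4. B_y = 6  [BD · FA = 8/27 ∩ BG · DA = 764/27]
   → B = (22/3, 6)
5. E_x = 49/3  [CA ∥ EB ∩ AB ∥ CE]
6. E_y = 9  [CA ∥ EB ∩ AB ∥ CE]
   → E = (49/3, 9)

B = (22/3, 6)
D = (32/9, 8)
E = (49/3, 9)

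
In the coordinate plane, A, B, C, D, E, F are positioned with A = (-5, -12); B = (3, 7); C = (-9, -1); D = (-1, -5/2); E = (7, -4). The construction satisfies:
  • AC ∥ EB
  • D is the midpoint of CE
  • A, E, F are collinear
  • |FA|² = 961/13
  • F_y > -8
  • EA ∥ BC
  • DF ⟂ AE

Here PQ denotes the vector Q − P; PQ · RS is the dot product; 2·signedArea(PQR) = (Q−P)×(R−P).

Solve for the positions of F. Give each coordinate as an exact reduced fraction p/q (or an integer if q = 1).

F = (28/13, -94/13)

1. F_x = 28/13  [A, E, F are collinear ∩ DF ⟂ AE]
2. F_y = -94/13  [A, E, F are collinear ∩ DF ⟂ AE]
   → F = (28/13, -94/13)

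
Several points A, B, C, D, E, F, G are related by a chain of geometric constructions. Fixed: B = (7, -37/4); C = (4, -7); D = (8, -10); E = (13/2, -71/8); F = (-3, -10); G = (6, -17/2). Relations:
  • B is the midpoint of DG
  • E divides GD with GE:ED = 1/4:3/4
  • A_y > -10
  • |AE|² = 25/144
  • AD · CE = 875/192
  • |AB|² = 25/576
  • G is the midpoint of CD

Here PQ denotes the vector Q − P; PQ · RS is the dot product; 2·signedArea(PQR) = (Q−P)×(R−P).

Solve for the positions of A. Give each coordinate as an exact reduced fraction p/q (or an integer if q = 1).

A = (41/6, -73/8)

1. A_x = 41/6  [line -5/2·x + 15/8·y + 6565/192 = 0 ∩ |AB|² = 25/576]
2. A_y = -73/8  [line -5/2·x + 15/8·y + 6565/192 = 0 ∩ |AB|² = 25/576]
   → A = (41/6, -73/8)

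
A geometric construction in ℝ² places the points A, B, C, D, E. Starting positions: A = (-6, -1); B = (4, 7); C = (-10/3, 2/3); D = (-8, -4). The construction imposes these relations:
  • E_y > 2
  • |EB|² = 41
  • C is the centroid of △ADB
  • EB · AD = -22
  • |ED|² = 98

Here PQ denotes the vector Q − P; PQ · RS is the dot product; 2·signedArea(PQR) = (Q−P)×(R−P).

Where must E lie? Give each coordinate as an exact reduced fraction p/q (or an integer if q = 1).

E = (-1, 3)

1. E_x = -1  [line 2·x + 3·y + -7 = 0 ∩ |EB|² = 41]
2. E_y = 3  [line 2·x + 3·y + -7 = 0 ∩ |EB|² = 41]
   → E = (-1, 3)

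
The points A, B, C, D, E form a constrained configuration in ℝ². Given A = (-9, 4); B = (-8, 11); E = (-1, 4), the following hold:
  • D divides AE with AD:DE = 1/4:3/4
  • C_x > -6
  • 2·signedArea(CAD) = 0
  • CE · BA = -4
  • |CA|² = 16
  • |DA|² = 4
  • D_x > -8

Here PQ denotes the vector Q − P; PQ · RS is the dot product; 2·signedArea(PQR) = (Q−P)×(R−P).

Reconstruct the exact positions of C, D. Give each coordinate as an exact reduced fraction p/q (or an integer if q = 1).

1. C_x = -5  [line 1·x + 7·y + -23 = 0 ∩ |CA|² = 16]
2. C_y = 4  [line 1·x + 7·y + -23 = 0 ∩ |CA|² = 16]
   → C = (-5, 4)
3. D_x = -7  [2·signedArea(CAD) = 0 ∩ D divides AE with AD:DE = 1/4:3/4]
4. D_y = 4  [2·signedArea(CAD) = 0 ∩ D divides AE with AD:DE = 1/4:3/4]
   → D = (-7, 4)

C = (-5, 4)
D = (-7, 4)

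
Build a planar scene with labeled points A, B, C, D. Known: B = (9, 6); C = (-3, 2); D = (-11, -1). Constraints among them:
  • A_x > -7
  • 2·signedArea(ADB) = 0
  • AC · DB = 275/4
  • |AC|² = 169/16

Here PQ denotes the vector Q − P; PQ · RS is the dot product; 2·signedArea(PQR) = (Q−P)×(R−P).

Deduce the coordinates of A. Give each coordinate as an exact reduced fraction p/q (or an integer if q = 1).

1. A_x = -6  [2·signedArea(ADB) = 0 ∩ AC · DB = 275/4]
2. A_y = 3/4  [2·signedArea(ADB) = 0 ∩ AC · DB = 275/4]
   → A = (-6, 3/4)

A = (-6, 3/4)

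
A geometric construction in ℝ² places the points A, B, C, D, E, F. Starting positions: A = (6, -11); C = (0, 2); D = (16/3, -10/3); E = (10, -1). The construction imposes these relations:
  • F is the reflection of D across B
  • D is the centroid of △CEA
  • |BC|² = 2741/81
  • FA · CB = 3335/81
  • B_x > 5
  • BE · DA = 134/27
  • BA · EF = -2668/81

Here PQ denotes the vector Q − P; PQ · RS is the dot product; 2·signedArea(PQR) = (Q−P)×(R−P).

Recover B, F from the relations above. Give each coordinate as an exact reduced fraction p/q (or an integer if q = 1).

B = (46/9, -7/9)
F = (44/9, 16/9)

1. B_x = 46/9  [line -2/3·x + 23/3·y + 253/27 = 0 ∩ |BC|² = 2741/81]
2. B_y = -7/9  [line -2/3·x + 23/3·y + 253/27 = 0 ∩ |BC|² = 2741/81]
   → B = (46/9, -7/9)
3. F_x = 44/9  [F is the reflection of D across B]
4. F_y = 16/9  [F is the reflection of D across B]
   → F = (44/9, 16/9)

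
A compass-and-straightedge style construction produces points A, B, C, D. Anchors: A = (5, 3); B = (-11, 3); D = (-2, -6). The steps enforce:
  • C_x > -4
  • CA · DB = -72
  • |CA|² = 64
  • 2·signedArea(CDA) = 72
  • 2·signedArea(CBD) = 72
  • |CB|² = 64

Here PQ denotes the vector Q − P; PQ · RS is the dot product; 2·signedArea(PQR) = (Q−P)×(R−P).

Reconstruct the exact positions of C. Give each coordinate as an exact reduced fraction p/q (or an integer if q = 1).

C = (-3, 3)

1. C_x = -3  [2·signedArea(CDA) = 72 ∩ 2·signedArea(CBD) = 72]
2. C_y = 3  [2·signedArea(CDA) = 72 ∩ 2·signedArea(CBD) = 72]
   → C = (-3, 3)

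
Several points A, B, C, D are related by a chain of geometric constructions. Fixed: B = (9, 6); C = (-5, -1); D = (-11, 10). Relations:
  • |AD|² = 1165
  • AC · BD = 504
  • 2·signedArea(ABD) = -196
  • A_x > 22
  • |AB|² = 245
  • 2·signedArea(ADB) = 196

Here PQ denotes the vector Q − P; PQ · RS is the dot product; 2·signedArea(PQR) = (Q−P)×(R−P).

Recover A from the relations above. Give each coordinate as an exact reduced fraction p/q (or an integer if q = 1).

1. A_x = 23  [2·signedArea(ADB) = 196 ∩ AC · BD = 504]
2. A_y = 13  [2·signedArea(ADB) = 196 ∩ AC · BD = 504]
   → A = (23, 13)

A = (23, 13)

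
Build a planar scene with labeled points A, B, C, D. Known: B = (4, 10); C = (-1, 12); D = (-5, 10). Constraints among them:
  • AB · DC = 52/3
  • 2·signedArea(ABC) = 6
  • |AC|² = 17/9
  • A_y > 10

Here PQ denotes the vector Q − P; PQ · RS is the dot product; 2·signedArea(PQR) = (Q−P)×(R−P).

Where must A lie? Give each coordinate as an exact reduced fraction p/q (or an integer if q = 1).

1. A_x = -2/3  [2·signedArea(ABC) = 6 ∩ AB · DC = 52/3]
2. A_y = 32/3  [2·signedArea(ABC) = 6 ∩ AB · DC = 52/3]
   → A = (-2/3, 32/3)

A = (-2/3, 32/3)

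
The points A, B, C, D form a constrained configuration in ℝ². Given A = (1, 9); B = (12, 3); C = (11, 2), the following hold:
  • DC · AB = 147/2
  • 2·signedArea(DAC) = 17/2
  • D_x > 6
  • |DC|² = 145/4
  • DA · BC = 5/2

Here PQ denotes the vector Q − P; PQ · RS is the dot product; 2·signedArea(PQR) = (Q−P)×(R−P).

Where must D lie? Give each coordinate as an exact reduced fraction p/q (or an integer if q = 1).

D = (13/2, 6)

1. D_x = 13/2  [DA · BC = 5/2 ∩ DC · AB = 147/2]
2. D_y = 6  [DA · BC = 5/2 ∩ DC · AB = 147/2]
   → D = (13/2, 6)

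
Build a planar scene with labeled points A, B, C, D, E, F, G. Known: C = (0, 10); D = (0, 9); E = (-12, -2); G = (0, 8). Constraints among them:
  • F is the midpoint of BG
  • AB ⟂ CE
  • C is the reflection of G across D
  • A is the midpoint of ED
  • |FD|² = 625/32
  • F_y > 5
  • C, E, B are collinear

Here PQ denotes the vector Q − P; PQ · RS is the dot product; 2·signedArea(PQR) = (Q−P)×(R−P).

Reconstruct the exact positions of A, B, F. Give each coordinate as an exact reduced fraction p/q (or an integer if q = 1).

1. A_x = -6  [A is the midpoint of ED]
2. A_y = 7/2  [A is the midpoint of ED]
   → A = (-6, 7/2)
3. B_x = -25/4  [C, E, B are collinear ∩ AB ⟂ CE]
4. B_y = 15/4  [C, E, B are collinear ∩ AB ⟂ CE]
   → B = (-25/4, 15/4)
5. F_x = -25/8  [F is the midpoint of BG]
6. F_y = 47/8  [F is the midpoint of BG]
   → F = (-25/8, 47/8)

A = (-6, 7/2)
B = (-25/4, 15/4)
F = (-25/8, 47/8)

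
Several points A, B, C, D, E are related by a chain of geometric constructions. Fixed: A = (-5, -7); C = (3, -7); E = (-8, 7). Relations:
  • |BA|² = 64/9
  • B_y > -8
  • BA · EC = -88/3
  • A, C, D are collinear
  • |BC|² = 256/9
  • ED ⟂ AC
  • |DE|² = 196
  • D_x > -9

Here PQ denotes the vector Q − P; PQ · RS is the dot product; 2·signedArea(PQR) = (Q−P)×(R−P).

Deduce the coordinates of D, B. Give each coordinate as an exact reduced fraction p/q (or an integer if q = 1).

1. D_x = -8  [A, C, D are collinear ∩ ED ⟂ AC]
2. D_y = -7  [A, C, D are collinear ∩ ED ⟂ AC]
   → D = (-8, -7)
3. B_x = -7/3  [line -11·x + 14·y + 217/3 = 0 ∩ |BA|² = 64/9]
4. B_y = -7  [line -11·x + 14·y + 217/3 = 0 ∩ |BA|² = 64/9]
   → B = (-7/3, -7)

B = (-7/3, -7)
D = (-8, -7)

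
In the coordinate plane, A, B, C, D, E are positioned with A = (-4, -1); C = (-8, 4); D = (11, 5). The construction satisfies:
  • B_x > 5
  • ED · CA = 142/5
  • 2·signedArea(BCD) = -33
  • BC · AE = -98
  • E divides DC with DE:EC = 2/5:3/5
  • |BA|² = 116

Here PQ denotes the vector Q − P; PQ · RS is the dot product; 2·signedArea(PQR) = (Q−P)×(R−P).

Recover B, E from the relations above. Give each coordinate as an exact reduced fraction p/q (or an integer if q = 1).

1. B_x = 6  [line -1·x + 19·y + -51 = 0 ∩ |BA|² = 116]
2. B_y = 3  [line -1·x + 19·y + -51 = 0 ∩ |BA|² = 116]
   → B = (6, 3)
3. E_x = 17/5  [BC · AE = -98 ∩ E divides DC with DE:EC = 2/5:3/5]
4. E_y = 23/5  [BC · AE = -98 ∩ E divides DC with DE:EC = 2/5:3/5]
   → E = (17/5, 23/5)

B = (6, 3)
E = (17/5, 23/5)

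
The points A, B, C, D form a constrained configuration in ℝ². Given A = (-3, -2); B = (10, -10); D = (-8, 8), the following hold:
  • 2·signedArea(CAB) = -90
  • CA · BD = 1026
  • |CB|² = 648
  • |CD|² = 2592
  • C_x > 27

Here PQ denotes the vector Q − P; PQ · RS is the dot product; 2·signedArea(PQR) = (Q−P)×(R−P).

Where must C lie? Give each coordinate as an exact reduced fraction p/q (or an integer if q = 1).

C = (28, -28)

1. C_x = 28  [2·signedArea(CAB) = -90 ∩ CA · BD = 1026]
2. C_y = -28  [2·signedArea(CAB) = -90 ∩ CA · BD = 1026]
   → C = (28, -28)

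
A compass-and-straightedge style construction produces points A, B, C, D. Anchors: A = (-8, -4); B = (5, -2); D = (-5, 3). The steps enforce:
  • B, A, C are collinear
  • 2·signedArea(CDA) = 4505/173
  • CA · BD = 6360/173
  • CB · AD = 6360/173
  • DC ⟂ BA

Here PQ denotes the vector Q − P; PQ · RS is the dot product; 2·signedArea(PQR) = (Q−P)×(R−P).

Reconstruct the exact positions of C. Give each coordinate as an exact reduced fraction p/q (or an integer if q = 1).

1. C_x = -695/173  [B, A, C are collinear ∩ DC ⟂ BA]
2. C_y = -586/173  [B, A, C are collinear ∩ DC ⟂ BA]
   → C = (-695/173, -586/173)

C = (-695/173, -586/173)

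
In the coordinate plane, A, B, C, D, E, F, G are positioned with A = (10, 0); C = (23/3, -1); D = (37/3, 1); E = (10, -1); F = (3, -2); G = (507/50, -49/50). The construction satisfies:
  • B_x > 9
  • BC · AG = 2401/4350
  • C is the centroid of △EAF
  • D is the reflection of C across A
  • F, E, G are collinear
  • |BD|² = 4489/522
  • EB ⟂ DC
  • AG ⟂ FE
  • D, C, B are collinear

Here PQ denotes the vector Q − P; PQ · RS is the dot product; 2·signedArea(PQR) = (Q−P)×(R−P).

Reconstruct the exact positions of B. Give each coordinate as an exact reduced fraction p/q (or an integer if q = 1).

B = (559/58, -9/58)

1. B_x = 559/58  [D, C, B are collinear ∩ EB ⟂ DC]
2. B_y = -9/58  [D, C, B are collinear ∩ EB ⟂ DC]
   → B = (559/58, -9/58)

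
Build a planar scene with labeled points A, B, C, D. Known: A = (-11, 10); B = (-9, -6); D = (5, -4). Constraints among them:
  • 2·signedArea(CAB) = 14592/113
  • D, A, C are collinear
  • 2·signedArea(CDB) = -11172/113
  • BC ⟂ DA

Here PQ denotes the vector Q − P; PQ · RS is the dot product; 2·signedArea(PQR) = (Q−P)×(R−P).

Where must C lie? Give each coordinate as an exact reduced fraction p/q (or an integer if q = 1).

C = (-219/113, 234/113)

1. C_x = -219/113  [D, A, C are collinear ∩ BC ⟂ DA]
2. C_y = 234/113  [D, A, C are collinear ∩ BC ⟂ DA]
   → C = (-219/113, 234/113)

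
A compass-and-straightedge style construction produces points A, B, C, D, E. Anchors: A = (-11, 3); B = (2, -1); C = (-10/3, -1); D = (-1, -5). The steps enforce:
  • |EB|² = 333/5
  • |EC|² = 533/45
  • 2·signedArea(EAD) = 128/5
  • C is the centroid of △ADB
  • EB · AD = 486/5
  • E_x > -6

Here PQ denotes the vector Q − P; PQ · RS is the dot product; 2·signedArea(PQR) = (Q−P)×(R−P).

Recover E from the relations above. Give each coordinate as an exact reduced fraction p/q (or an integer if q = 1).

1. E_x = -29/5  [2·signedArea(EAD) = 128/5 ∩ EB · AD = 486/5]
2. E_y = 7/5  [2·signedArea(EAD) = 128/5 ∩ EB · AD = 486/5]
   → E = (-29/5, 7/5)

E = (-29/5, 7/5)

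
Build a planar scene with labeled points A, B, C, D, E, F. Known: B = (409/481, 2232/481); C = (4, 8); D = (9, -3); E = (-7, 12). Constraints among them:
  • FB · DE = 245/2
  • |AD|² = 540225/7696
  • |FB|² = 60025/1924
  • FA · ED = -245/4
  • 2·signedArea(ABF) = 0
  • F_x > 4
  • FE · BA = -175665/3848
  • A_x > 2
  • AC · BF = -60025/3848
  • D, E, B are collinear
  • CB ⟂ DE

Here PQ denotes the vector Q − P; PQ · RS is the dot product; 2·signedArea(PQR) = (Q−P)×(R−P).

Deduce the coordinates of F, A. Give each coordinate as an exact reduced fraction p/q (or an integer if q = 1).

A = (1389/481, 5253/1924)
F = (2369/481, 789/962)

1. F_x = 2369/481  [line 16·x + -15·y + -133/2 = 0 ∩ |FB|² = 60025/1924]
2. F_y = 789/962  [line 16·x + -15·y + -133/2 = 0 ∩ |FB|² = 60025/1924]
   → F = (2369/481, 789/962)
3. A_x = 1389/481  [FE · BA = -175665/3848 ∩ 2·signedArea(ABF) = 0]
4. A_y = 5253/1924  [FE · BA = -175665/3848 ∩ 2·signedArea(ABF) = 0]
   → A = (1389/481, 5253/1924)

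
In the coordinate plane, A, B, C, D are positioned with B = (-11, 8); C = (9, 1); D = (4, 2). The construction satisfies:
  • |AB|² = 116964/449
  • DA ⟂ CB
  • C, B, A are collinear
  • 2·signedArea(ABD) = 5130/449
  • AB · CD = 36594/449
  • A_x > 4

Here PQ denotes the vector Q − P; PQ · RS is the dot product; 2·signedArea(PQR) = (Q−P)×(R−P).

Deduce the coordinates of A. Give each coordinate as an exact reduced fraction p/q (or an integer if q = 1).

1. A_x = 1901/449  [C, B, A are collinear ∩ DA ⟂ CB]
2. A_y = 1198/449  [C, B, A are collinear ∩ DA ⟂ CB]
   → A = (1901/449, 1198/449)

A = (1901/449, 1198/449)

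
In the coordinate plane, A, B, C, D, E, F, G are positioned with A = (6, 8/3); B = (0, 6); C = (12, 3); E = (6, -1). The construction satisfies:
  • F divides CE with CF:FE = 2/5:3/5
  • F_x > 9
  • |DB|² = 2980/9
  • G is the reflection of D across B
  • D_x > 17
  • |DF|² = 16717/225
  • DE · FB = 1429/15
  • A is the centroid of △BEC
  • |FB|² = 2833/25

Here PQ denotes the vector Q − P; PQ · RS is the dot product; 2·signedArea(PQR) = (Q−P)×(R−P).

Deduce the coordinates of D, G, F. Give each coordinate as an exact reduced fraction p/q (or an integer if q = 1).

D = (18, 10/3)
F = (48/5, 7/5)
G = (-18, 26/3)

1. F_x = 48/5  [F divides CE with CF:FE = 2/5:3/5]
2. F_y = 7/5  [F divides CE with CF:FE = 2/5:3/5]
   → F = (48/5, 7/5)
3. D_x = 18  [line 48/5·x + -23/5·y + -2362/15 = 0 ∩ |DF|² = 16717/225]
4. D_y = 10/3  [line 48/5·x + -23/5·y + -2362/15 = 0 ∩ |DF|² = 16717/225]
   → D = (18, 10/3)
5. G_x = -18  [G is the reflection of D across B]
6. G_y = 26/3  [G is the reflection of D across B]
   → G = (-18, 26/3)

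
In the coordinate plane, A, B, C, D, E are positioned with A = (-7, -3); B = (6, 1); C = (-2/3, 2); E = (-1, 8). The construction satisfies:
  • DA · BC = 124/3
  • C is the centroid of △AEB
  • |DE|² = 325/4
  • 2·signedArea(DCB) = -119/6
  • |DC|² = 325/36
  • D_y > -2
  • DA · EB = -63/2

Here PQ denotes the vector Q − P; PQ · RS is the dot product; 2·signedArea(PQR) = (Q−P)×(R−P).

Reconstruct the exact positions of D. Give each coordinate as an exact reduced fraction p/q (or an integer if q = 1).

D = (-1/2, -1)

1. D_x = -1/2  [DA · BC = 124/3 ∩ 2·signedArea(DCB) = -119/6]
2. D_y = -1  [DA · BC = 124/3 ∩ 2·signedArea(DCB) = -119/6]
   → D = (-1/2, -1)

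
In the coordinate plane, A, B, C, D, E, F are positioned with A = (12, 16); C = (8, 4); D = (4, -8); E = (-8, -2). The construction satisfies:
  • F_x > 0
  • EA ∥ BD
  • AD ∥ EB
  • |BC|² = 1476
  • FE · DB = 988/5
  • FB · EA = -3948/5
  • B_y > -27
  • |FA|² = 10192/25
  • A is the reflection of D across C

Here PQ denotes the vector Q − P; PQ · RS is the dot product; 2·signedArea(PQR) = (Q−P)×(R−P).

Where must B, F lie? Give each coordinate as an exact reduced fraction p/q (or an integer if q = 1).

B = (-16, -26)
F = (4/5, -4/5)

1. B_x = -16  [EA ∥ BD ∩ AD ∥ EB]
2. B_y = -26  [EA ∥ BD ∩ AD ∥ EB]
   → B = (-16, -26)
3. F_x = 4/5  [line -20·x + -18·y + 8/5 = 0 ∩ |FA|² = 10192/25]
4. F_y = -4/5  [line -20·x + -18·y + 8/5 = 0 ∩ |FA|² = 10192/25]
   → F = (4/5, -4/5)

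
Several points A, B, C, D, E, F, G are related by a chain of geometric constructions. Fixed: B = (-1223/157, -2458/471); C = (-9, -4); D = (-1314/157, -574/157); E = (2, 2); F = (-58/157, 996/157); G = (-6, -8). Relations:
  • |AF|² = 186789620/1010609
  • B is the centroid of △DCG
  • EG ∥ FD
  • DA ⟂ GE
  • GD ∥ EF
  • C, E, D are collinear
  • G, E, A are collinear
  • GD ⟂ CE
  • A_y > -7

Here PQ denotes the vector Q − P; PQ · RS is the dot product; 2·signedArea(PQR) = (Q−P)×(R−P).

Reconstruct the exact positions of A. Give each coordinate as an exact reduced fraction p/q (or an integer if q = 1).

A = (-30934/6437, -41886/6437)

1. A_x = -30934/6437  [G, E, A are collinear ∩ DA ⟂ GE]
2. A_y = -41886/6437  [G, E, A are collinear ∩ DA ⟂ GE]
   → A = (-30934/6437, -41886/6437)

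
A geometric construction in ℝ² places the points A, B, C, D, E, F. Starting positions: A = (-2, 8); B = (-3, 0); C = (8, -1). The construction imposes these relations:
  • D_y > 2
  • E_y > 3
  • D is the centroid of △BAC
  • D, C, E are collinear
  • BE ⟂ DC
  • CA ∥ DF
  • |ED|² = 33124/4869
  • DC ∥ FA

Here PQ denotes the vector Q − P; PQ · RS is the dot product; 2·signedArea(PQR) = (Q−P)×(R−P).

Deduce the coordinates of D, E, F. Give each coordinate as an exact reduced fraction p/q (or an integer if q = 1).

1. D_x = 1  [D is the centroid of △BAC]
2. D_y = 7/3  [D is the centroid of △BAC]
   → D = (1, 7/3)
3. E_x = -733/541  [D, C, E are collinear ∩ BE ⟂ DC]
4. E_y = 1869/541  [D, C, E are collinear ∩ BE ⟂ DC]
   → E = (-733/541, 1869/541)
5. F_x = -9  [DC ∥ FA ∩ CA ∥ DF]
6. F_y = 34/3  [DC ∥ FA ∩ CA ∥ DF]
   → F = (-9, 34/3)

D = (1, 7/3)
E = (-733/541, 1869/541)
F = (-9, 34/3)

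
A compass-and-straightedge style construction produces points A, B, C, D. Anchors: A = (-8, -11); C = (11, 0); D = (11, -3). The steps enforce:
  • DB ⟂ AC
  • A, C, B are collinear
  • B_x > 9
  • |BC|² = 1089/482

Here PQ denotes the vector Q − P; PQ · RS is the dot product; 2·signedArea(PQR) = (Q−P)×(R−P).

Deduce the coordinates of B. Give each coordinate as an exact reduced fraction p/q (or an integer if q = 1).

B = (4675/482, -363/482)

1. B_x = 4675/482  [A, C, B are collinear ∩ DB ⟂ AC]
2. B_y = -363/482  [A, C, B are collinear ∩ DB ⟂ AC]
   → B = (4675/482, -363/482)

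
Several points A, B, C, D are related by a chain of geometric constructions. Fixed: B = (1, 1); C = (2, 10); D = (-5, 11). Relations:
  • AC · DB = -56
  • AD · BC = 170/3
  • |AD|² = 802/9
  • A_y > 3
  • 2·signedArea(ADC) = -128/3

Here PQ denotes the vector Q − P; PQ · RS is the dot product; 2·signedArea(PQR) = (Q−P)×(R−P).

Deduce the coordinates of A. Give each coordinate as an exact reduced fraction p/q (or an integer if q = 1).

A = (4/3, 4)

1. A_x = 4/3  [AD · BC = 170/3 ∩ AC · DB = -56]
2. A_y = 4  [AD · BC = 170/3 ∩ AC · DB = -56]
   → A = (4/3, 4)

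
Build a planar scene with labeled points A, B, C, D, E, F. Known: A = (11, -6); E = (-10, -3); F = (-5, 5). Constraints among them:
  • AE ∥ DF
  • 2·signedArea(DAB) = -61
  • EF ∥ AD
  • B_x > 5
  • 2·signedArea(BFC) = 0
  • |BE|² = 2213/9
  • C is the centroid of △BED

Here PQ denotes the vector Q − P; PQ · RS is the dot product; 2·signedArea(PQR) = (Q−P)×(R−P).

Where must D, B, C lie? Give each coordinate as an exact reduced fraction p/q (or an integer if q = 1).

1. D_x = 16  [AE ∥ DF ∩ EF ∥ AD]
2. D_y = 2  [AE ∥ DF ∩ EF ∥ AD]
   → D = (16, 2)
3. B_x = 17/3  [line 8·x + -5·y + -57 = 0 ∩ |BE|² = 2213/9]
4. B_y = -7/3  [line 8·x + -5·y + -57 = 0 ∩ |BE|² = 2213/9]
   → B = (17/3, -7/3)
5. C_x = 35/9  [2·signedArea(BFC) = 0 ∩ C is the centroid of △BED]
6. C_y = -10/9  [2·signedArea(BFC) = 0 ∩ C is the centroid of △BED]
   → C = (35/9, -10/9)

B = (17/3, -7/3)
C = (35/9, -10/9)
D = (16, 2)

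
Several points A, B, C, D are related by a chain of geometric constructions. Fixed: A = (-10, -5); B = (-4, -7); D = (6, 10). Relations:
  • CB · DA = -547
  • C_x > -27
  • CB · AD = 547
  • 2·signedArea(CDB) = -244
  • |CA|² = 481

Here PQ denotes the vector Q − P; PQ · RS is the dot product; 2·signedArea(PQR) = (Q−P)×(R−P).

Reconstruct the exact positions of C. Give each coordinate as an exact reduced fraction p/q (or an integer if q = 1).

C = (-26, -20)

1. C_x = -26  [CB · DA = -547 ∩ 2·signedArea(CDB) = -244]
2. C_y = -20  [CB · DA = -547 ∩ 2·signedArea(CDB) = -244]
   → C = (-26, -20)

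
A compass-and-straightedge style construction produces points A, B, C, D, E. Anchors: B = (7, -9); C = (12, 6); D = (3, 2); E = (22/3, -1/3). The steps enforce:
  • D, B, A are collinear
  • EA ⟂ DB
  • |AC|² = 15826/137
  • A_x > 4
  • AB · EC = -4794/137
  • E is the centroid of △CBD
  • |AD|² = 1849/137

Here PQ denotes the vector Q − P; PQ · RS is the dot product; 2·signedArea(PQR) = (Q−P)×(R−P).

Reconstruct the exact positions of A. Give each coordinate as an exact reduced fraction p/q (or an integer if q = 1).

1. A_x = 583/137  [D, B, A are collinear ∩ EA ⟂ DB]
2. A_y = -199/137  [D, B, A are collinear ∩ EA ⟂ DB]
   → A = (583/137, -199/137)

A = (583/137, -199/137)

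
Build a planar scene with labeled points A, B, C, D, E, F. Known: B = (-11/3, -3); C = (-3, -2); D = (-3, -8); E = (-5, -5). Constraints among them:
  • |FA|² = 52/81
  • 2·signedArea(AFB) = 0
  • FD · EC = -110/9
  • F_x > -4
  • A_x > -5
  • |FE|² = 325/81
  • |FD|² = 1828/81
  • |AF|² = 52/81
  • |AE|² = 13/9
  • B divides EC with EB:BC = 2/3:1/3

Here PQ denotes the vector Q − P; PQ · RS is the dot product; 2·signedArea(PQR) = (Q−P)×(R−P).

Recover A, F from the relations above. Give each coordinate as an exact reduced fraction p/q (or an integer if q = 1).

1. F_x = -35/9  [line -2·x + -3·y + -160/9 = 0 ∩ |FE|² = 325/81]
2. F_y = -10/3  [line -2·x + -3·y + -160/9 = 0 ∩ |FE|² = 325/81]
   → F = (-35/9, -10/3)
3. A_x = -13/3  [line -1/3·x + 2/9·y + -5/9 = 0 ∩ |AE|² = 13/9]
4. A_y = -4  [line -1/3·x + 2/9·y + -5/9 = 0 ∩ |AE|² = 13/9]
   → A = (-13/3, -4)

A = (-13/3, -4)
F = (-35/9, -10/3)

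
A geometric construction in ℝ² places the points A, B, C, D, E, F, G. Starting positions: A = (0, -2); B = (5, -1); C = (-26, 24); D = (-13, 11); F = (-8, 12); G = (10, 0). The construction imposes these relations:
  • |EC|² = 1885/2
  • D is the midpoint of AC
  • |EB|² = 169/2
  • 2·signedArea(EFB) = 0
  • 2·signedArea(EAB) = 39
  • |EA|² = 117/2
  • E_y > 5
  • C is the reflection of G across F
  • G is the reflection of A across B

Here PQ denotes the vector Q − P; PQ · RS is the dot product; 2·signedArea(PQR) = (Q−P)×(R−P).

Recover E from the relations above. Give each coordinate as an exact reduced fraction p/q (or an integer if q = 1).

1. E_x = -3/2  [2·signedArea(EFB) = 0 ∩ 2·signedArea(EAB) = 39]
2. E_y = 11/2  [2·signedArea(EFB) = 0 ∩ 2·signedArea(EAB) = 39]
   → E = (-3/2, 11/2)

E = (-3/2, 11/2)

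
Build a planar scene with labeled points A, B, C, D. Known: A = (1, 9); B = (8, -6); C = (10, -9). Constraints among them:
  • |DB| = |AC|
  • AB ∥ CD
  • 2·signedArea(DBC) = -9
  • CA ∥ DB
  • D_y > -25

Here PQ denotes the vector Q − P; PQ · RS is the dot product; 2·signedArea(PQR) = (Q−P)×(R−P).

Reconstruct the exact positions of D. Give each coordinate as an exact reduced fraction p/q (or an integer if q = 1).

D = (17, -24)

1. D_x = 17  [CA ∥ DB ∩ AB ∥ CD]
2. D_y = -24  [CA ∥ DB ∩ AB ∥ CD]
   → D = (17, -24)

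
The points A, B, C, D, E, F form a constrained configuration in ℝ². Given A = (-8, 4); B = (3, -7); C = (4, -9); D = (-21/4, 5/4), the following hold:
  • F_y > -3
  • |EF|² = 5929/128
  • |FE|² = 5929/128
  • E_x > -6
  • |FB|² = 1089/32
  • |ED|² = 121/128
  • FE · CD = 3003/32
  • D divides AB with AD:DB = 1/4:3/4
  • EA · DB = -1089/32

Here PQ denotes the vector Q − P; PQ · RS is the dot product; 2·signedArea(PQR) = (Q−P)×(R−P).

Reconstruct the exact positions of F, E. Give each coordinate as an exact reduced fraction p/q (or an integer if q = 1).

1. E_x = -95/16  [line -33/4·x + 33/4·y + -2079/32 = 0 ∩ |ED|² = 121/128]
2. E_y = 31/16  [line -33/4·x + 33/4·y + -2079/32 = 0 ∩ |ED|² = 121/128]
   → E = (-95/16, 31/16)
3. F_x = -9/8  [line 37/4·x + -41/4·y + -305/16 = 0 ∩ |EF|² = 5929/128]
4. F_y = -23/8  [line 37/4·x + -41/4·y + -305/16 = 0 ∩ |EF|² = 5929/128]
   → F = (-9/8, -23/8)

E = (-95/16, 31/16)
F = (-9/8, -23/8)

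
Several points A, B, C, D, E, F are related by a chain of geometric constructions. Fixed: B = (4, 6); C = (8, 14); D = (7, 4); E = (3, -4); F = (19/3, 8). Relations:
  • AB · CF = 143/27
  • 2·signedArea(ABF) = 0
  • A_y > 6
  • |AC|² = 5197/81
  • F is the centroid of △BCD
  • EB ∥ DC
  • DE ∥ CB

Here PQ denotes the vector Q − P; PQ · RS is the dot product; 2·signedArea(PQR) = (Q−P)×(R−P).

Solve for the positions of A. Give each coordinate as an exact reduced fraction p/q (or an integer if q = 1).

A = (43/9, 20/3)

1. A_x = 43/9  [2·signedArea(ABF) = 0 ∩ AB · CF = 143/27]
2. A_y = 20/3  [2·signedArea(ABF) = 0 ∩ AB · CF = 143/27]
   → A = (43/9, 20/3)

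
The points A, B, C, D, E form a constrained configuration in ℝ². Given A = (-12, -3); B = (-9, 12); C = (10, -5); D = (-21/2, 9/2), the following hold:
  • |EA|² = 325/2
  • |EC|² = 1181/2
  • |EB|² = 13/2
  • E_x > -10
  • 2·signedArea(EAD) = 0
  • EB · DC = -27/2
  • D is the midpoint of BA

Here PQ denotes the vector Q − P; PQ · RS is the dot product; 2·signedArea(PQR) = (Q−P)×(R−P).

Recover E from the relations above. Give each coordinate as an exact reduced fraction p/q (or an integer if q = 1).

1. E_x = -19/2  [2·signedArea(EAD) = 0 ∩ EB · DC = -27/2]
2. E_y = 19/2  [2·signedArea(EAD) = 0 ∩ EB · DC = -27/2]
   → E = (-19/2, 19/2)

E = (-19/2, 19/2)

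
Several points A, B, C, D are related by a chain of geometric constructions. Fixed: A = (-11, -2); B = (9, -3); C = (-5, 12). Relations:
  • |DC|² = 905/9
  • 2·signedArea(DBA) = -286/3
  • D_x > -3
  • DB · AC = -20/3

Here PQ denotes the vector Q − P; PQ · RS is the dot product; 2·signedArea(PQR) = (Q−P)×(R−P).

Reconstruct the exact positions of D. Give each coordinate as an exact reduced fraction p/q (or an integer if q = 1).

1. D_x = -7/3  [2·signedArea(DBA) = -286/3 ∩ DB · AC = -20/3]
2. D_y = 7/3  [2·signedArea(DBA) = -286/3 ∩ DB · AC = -20/3]
   → D = (-7/3, 7/3)

D = (-7/3, 7/3)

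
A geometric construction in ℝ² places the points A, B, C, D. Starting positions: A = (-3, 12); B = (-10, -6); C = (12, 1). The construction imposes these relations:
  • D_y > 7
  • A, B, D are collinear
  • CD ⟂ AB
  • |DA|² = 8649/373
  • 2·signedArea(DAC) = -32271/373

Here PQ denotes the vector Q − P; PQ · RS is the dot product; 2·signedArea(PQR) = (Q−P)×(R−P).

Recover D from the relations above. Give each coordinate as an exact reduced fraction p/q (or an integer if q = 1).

1. D_x = -1770/373  [A, B, D are collinear ∩ CD ⟂ AB]
2. D_y = 2802/373  [A, B, D are collinear ∩ CD ⟂ AB]
   → D = (-1770/373, 2802/373)

D = (-1770/373, 2802/373)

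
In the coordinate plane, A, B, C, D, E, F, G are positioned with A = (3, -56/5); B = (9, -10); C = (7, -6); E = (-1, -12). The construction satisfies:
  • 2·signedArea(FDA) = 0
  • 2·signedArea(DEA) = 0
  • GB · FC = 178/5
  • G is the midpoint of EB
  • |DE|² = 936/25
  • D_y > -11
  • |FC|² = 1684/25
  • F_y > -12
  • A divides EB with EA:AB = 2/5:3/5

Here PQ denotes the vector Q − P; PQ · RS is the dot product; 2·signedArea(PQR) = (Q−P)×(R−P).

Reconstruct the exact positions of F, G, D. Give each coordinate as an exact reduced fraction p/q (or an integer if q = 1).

1. G_x = 4  [G is the midpoint of EB]
2. G_y = -11  [G is the midpoint of EB]
   → G = (4, -11)
3. D_x = 5  [line -4/5·x + 4·y + 236/5 = 0 ∩ |DE|² = 936/25]
4. D_y = -54/5  [line -4/5·x + 4·y + 236/5 = 0 ∩ |DE|² = 936/25]
   → D = (5, -54/5)
5. F_x = 1  [2·signedArea(FDA) = 0 ∩ GB · FC = 178/5]
6. F_y = -58/5  [2·signedArea(FDA) = 0 ∩ GB · FC = 178/5]
   → F = (1, -58/5)

D = (5, -54/5)
F = (1, -58/5)
G = (4, -11)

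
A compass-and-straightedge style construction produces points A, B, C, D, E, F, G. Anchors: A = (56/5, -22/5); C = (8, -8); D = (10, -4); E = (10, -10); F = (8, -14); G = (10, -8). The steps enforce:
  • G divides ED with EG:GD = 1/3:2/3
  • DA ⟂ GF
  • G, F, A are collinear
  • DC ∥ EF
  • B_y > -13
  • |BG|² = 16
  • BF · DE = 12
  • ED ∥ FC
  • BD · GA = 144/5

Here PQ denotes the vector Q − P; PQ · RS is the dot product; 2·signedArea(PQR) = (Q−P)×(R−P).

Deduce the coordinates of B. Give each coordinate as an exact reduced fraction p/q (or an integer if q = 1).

B = (10, -12)

1. B_x = 10  [BF · DE = 12 ∩ BD · GA = 144/5]
2. B_y = -12  [BF · DE = 12 ∩ BD · GA = 144/5]
   → B = (10, -12)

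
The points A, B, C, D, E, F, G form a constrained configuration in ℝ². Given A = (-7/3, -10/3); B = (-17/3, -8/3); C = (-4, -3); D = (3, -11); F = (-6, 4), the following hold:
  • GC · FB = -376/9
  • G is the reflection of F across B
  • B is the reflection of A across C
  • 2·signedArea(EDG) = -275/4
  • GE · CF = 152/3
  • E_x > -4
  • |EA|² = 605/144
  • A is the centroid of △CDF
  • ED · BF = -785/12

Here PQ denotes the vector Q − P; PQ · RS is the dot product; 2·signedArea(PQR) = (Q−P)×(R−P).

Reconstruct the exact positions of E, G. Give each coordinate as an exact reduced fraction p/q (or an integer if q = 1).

1. G_x = -16/3  [G is the reflection of F across B]
2. G_y = -28/3  [G is the reflection of F across B]
   → G = (-16/3, -28/3)
3. E_x = -13/4  [2·signedArea(EDG) = -275/4 ∩ ED · BF = -785/12]
4. E_y = -3/2  [2·signedArea(EDG) = -275/4 ∩ ED · BF = -785/12]
   → E = (-13/4, -3/2)

E = (-13/4, -3/2)
G = (-16/3, -28/3)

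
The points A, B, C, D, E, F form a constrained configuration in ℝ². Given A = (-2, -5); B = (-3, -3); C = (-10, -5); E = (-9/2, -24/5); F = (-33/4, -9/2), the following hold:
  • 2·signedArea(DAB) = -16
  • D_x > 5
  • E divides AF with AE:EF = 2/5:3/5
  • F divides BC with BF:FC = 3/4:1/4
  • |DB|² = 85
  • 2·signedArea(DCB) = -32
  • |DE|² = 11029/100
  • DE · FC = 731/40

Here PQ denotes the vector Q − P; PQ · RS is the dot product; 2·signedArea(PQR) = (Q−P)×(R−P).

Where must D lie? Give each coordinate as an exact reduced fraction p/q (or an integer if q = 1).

1. D_x = 6  [2·signedArea(DAB) = -16 ∩ DE · FC = 731/40]
2. D_y = -5  [2·signedArea(DAB) = -16 ∩ DE · FC = 731/40]
   → D = (6, -5)

D = (6, -5)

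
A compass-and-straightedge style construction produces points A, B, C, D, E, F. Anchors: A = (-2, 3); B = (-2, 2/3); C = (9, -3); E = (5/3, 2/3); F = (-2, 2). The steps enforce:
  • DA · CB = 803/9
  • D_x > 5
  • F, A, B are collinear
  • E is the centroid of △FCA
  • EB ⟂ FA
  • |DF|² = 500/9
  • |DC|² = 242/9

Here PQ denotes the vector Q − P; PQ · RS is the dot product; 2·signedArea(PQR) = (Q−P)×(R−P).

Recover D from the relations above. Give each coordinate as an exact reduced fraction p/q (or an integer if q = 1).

1. D_x = 16/3  [line 11·x + -11/3·y + -506/9 = 0 ∩ |DC|² = 242/9]
2. D_y = 2/3  [line 11·x + -11/3·y + -506/9 = 0 ∩ |DC|² = 242/9]
   → D = (16/3, 2/3)

D = (16/3, 2/3)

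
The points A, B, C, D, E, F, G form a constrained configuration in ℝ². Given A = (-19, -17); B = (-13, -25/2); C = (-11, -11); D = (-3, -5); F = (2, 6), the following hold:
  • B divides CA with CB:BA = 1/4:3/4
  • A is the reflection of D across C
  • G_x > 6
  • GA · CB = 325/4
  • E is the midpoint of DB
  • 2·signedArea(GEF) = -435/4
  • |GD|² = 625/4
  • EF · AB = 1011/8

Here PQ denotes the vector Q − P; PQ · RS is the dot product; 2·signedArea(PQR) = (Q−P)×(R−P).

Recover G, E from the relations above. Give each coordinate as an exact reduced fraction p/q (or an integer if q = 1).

1. G_x = 7  [line 2·x + 3/2·y + -71/4 = 0 ∩ |GD|² = 625/4]
2. G_y = 5/2  [line 2·x + 3/2·y + -71/4 = 0 ∩ |GD|² = 625/4]
   → G = (7, 5/2)
3. E_x = -8  [2·signedArea(GEF) = -435/4 ∩ E is the midpoint of DB]
4. E_y = -35/4  [2·signedArea(GEF) = -435/4 ∩ E is the midpoint of DB]
   → E = (-8, -35/4)

E = (-8, -35/4)
G = (7, 5/2)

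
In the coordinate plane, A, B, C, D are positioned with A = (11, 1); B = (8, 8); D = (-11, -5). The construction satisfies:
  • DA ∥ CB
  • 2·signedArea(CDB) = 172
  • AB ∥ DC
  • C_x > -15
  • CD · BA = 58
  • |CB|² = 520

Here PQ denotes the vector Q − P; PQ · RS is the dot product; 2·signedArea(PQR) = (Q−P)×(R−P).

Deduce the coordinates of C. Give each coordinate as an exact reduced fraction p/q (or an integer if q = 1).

C = (-14, 2)

1. C_x = -14  [DA ∥ CB ∩ AB ∥ DC]
2. C_y = 2  [DA ∥ CB ∩ AB ∥ DC]
   → C = (-14, 2)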